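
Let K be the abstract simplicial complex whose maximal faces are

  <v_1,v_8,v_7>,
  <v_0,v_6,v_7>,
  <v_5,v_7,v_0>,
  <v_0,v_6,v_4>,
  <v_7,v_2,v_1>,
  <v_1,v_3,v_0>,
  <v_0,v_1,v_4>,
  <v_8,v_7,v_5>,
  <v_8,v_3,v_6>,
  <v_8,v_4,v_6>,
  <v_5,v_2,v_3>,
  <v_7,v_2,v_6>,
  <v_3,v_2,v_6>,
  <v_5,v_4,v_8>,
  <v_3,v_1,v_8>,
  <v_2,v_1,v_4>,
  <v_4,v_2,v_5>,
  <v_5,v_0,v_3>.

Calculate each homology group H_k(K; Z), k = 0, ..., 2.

H_0 = Z,  H_1 = Z^2,  H_2 = Z.

We work with the vertex ordering v_0 < v_1 < v_2 < v_3 < v_4 < v_5 < v_6 < v_7 < v_8. The simplices of K, each written with vertices in increasing order, are:

  0-simplices (9): [v_0], [v_1], [v_2], [v_3], [v_4], [v_5], [v_6], [v_7], [v_8]
  1-simplices (27): (27 of them)
  2-simplices (18): (18 of them)

giving chain groups C_0 ≅ Z^9, C_1 ≅ Z^27, C_2 ≅ Z^18.

The boundary map ∂_1: C_1 → C_0 maps an edge to its endpoints' difference, ∂[p,q] = q − p. For instance
  ∂[v_2,v_7] = [v_7] − [v_2].
The resulting 9×27 matrix has rank 8, and its Smith normal form has invariant factors (1,1,1,1,1,1,1,1).

∂_2: C_2 → C_1 sends each 2-simplex [p,q,r] to [q,r] − [p,r] + [p,q]. For instance
  ∂[v_0,v_1,v_4] = [v_1,v_4] − [v_0,v_4] + [v_0,v_1],
  ∂[v_0,v_4,v_6] = [v_4,v_6] − [v_0,v_6] + [v_0,v_4].
This gives a 27×18 integer matrix of rank 17; reducing to Smith normal form yields diagonal entries (1,1,1,1,1,1,1,1,1,1,1,1,1,1,1,1,1).

From H_k ≅ ker(∂_k) / im(∂_{k+1}) we obtain:

  H_0: rank C_0 − rank ∂_1 = 9 − 8 = 1, and the invariant factors of ∂_1 are all 1, so H_0 = Z.
  H_1: rank ker ∂_1 − rank ∂_2 = (27 − 8) − 17 = 2, and the invariant factors of ∂_2 are all 1, so H_1 = Z^2.
  H_2: rank ker ∂_2 − rank ∂_3 = (18 − 17) − 0 = 1, and there is no ∂_3, so H_2 = Z.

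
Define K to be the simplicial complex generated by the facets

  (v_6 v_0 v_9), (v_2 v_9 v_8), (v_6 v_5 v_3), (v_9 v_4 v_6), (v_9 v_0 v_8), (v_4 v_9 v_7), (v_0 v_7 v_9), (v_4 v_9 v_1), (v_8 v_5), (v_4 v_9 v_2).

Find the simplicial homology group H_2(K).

K has 10 vertices, 19 edges, 9 triangles.
rank ∂_2 = 9, rank ∂_3 = 0 ⇒ b_2 = 9 − 9 − 0 = 0. So H_2 ≅ 0.

H_2 ≅ 0.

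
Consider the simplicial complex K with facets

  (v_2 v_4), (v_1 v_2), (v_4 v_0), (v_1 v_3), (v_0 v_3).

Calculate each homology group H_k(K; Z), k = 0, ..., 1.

H_0 = Z,  H_1 = Z.

We work with the vertex ordering v_0 < v_1 < v_2 < v_3 < v_4. The simplices of K, each written with vertices in increasing order, are:

  0-simplices (5): [v_0], [v_1], [v_2], [v_3], [v_4]
  1-simplices (5): [v_0,v_3], [v_0,v_4], [v_1,v_2], [v_1,v_3], [v_2,v_4]

so the chain groups are C_0 ≅ Z^5, C_1 ≅ Z^5.

∂_1: C_1 → C_0 sends each edge [p,q] (with p < q) to q − p. For instance
  ∂[v_0,v_3] = [v_3] − [v_0].
The resulting 5×5 matrix has rank 4, and its Smith normal form has invariant factors (1,1,1,1).

Reading off H_k = ker ∂_k / im ∂_{k+1}:

  H_0: rank C_0 − rank ∂_1 = 5 − 4 = 1, and the invariant factors of ∂_1 are all 1, so H_0 = Z.
  H_1: rank ker ∂_1 − rank ∂_2 = (5 − 4) − 0 = 1, and there is no ∂_2, so H_1 = Z.

(K is a triangulation of the circle S^1.)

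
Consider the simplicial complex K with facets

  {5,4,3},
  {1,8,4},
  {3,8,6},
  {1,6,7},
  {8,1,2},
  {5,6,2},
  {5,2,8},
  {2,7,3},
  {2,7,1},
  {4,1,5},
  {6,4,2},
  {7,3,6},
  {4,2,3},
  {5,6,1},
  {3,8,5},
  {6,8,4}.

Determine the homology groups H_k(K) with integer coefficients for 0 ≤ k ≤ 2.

Order the vertices as 1 < 2 < 3 < 4 < 5 < 6 < 7 < 8. Listing each simplex with vertices in this order, K has dimension 2 with simplices:

  0-simplices (8): [1], [2], [3], [4], [5], [6], [7], [8]
  1-simplices (24): (24 of them)
  2-simplices (16): [1,2,7], [1,2,8], [1,4,5], [1,4,8], [1,5,6], [1,6,7], [2,3,4], [2,3,7], [2,4,6], [2,5,6], [2,5,8], [3,4,5], [3,5,8], [3,6,7], [3,6,8], [4,6,8]

Hence C_0 ≅ Z^8, C_1 ≅ Z^24, C_2 ≅ Z^16.

∂_1: C_1 → C_0 is given by ∂[p,q] = [q] − [p]. For instance
  ∂[1,5] = [5] − [1].
The resulting 8×24 matrix has rank 7, and its Smith normal form has invariant factors (1,1,1,1,1,1,1).

∂_2: C_2 → C_1 acts by ∂[p,q,r] = [q,r] − [p,r] + [p,q]. For instance
  ∂[2,4,6] = [4,6] − [2,6] + [2,4],
  ∂[2,5,6] = [5,6] − [2,6] + [2,5].
The 24×16 boundary matrix has rank 15 and Smith normal form diag(1,1,1,1,1,1,1,1,1,1,1,1,1,1,1).

Computing H_k = (kernel of ∂_k) / (image of ∂_{k+1}):

  H_0: rank C_0 − rank ∂_1 = 8 − 7 = 1, and the invariant factors of ∂_1 are all 1, so H_0 = Z.
  H_1: rank ker ∂_1 − rank ∂_2 = (24 − 7) − 15 = 2, and the invariant factors of ∂_2 are all 1, so H_1 = Z^2.
  H_2: rank ker ∂_2 − rank ∂_3 = (16 − 15) − 0 = 1, and there is no ∂_3, so H_2 = Z.

(K is a triangulation of the torus T^2.)

H_0 ≅ Z,  H_1 ≅ Z^2,  H_2 ≅ Z.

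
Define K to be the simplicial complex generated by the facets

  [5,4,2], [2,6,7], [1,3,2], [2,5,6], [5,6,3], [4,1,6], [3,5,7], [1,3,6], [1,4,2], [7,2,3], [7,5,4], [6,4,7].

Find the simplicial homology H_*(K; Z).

Order the vertices as 1 < 2 < 3 < 4 < 5 < 6 < 7. Listing each simplex with vertices in this order, K has dimension 2 with simplices:

  0-simplices (7): [1], [2], [3], [4], [5], [6], [7]
  1-simplices (18): [1,2], [1,3], [1,4], [1,6], [2,3], [2,4], [2,5], [2,6], [2,7], [3,5], [3,6], [3,7], [4,5], [4,6], [4,7], [5,6], [5,7], [6,7]
  2-simplices (12): [1,2,3], [1,2,4], [1,3,6], [1,4,6], [2,3,7], [2,4,5], [2,5,6], [2,6,7], [3,5,6], [3,5,7], [4,5,7], [4,6,7]

so the chain groups are C_0 ≅ Z^7, C_1 ≅ Z^18, C_2 ≅ Z^12.

The boundary map ∂_1: C_1 → C_0 maps an edge to its endpoints' difference, ∂[p,q] = q − p.
The 7×18 boundary matrix has rank 6 and Smith normal form diag(1,1,1,1,1,1).

The boundary map ∂_2: C_2 → C_1 sends each 2-simplex [p,q,r] to [q,r] − [p,r] + [p,q]. For instance
  ∂[1,2,4] = [2,4] − [1,4] + [1,2],
  ∂[4,6,7] = [6,7] − [4,7] + [4,6].
The 18×12 boundary matrix has rank 12 and Smith normal form diag(1,1,1,1,1,1,1,1,1,1,1,2).

From H_k ≅ ker(∂_k) / im(∂_{k+1}) we obtain:

  H_0: rank C_0 − rank ∂_1 = 7 − 6 = 1, and the invariant factors of ∂_1 are all 1, so H_0 = Z.
  H_1: rank ker ∂_1 − rank ∂_2 = (18 − 6) − 12 = 0, and ∂_2 has invariant factor 2 > 1, so H_1 = Z/2.
  H_2: rank ker ∂_2 − rank ∂_3 = (12 − 12) − 0 = 0, and there is no ∂_3, so H_2 = 0.

H_0 = Z,  H_1 = Z/2,  H_2 = 0.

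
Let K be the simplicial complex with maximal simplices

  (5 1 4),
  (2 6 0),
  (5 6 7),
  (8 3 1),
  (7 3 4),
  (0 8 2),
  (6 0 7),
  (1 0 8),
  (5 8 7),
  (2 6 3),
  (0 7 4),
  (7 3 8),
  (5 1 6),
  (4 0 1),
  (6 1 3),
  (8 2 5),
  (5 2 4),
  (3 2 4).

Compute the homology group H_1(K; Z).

Take the total order 0 < 1 < 2 < 3 < 4 < 5 < 6 < 7 < 8 on the vertex set. Then K (dimension 2) consists of the simplices:

  0-simplices (9): [0], [1], [2], [3], [4], [5], [6], [7], [8]
  1-simplices (27): (27 of them)
  2-simplices (18): [0,1,4], [0,1,8], [0,2,6], [0,2,8], [0,4,7], [0,6,7], [1,3,6], [1,3,8], [1,4,5], [1,5,6], [2,3,4], [2,3,6], [2,4,5], [2,5,8], [3,4,7], [3,7,8], [5,6,7], [5,7,8]

giving chain groups C_0 ≅ Z^9, C_1 ≅ Z^27, C_2 ≅ Z^18.

∂_1: C_1 → C_0 maps an edge to its endpoints' difference, ∂[p,q] = q − p. For instance
  ∂[0,6] = [6] − [0].
This gives a 9×27 integer matrix of rank 8; reducing to Smith normal form yields diagonal entries (1,1,1,1,1,1,1,1).

Boundary ∂_2: C_2 → C_1 sends each 2-simplex [p,q,r] to [q,r] − [p,r] + [p,q]. For instance
  ∂[1,5,6] = [5,6] − [1,6] + [1,5],
  ∂[2,5,8] = [5,8] − [2,8] + [2,5].
The resulting 27×18 matrix has rank 17, and its Smith normal form has invariant factors (1,1,1,1,1,1,1,1,1,1,1,1,1,1,1,1,1).

Reading off H_k = ker ∂_k / im ∂_{k+1}:

  H_1: rank ker ∂_1 − rank ∂_2 = (27 − 8) − 17 = 2, and the invariant factors of ∂_2 are all 1, so H_1 = Z^2.

(K is a triangulation of the torus T^2.)

H_1 ≅ Z^2.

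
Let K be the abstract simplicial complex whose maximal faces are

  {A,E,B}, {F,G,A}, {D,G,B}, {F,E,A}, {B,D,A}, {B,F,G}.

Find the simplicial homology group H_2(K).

H_2 = 0.

Order the vertices as A < B < D < E < F < G. Listing each simplex with vertices in this order, K has dimension 2 with simplices:

  0-simplices (6): A, B, D, E, F, G
  1-simplices (12): AB, AD, AE, AF, AG, BD, BE, BF, BG, DG, EF, FG
  2-simplices (6): ABD, ABE, AEF, AFG, BDG, BFG

so the chain groups are C_0 ≅ Z^6, C_1 ≅ Z^12, C_2 ≅ Z^6.

∂_1: C_1 → C_0 maps an edge to its endpoints' difference, ∂[p,q] = q − p.
As a 6×12 matrix over Z this has rank 5, with invariant factors (1,1,1,1,1).

The boundary map ∂_2: C_2 → C_1 acts by ∂[p,q,r] = [q,r] − [p,r] + [p,q]. For instance
  ∂AFG = FG − AG + AF,
  ∂AEF = EF − AF + AE.
As a 12×6 matrix over Z this has rank 6, with invariant factors (1,1,1,1,1,1).

Computing H_k = (kernel of ∂_k) / (image of ∂_{k+1}):

  H_2: rank ker ∂_2 − rank ∂_3 = (6 − 6) − 0 = 0, and there is no ∂_3, so H_2 = 0.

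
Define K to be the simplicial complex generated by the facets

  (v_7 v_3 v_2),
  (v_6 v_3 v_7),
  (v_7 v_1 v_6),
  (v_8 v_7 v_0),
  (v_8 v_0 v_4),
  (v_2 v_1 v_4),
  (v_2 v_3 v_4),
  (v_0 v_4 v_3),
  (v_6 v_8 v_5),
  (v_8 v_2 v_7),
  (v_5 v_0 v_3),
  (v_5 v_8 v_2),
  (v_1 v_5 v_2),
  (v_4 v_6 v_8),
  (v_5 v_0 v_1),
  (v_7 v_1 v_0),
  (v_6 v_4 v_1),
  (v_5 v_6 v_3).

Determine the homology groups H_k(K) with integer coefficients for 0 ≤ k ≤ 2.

Fix the vertex order v_0 < v_1 < v_2 < v_3 < v_4 < v_5 < v_6 < v_7 < v_8 and write every simplex with vertices in increasing order. Then dim K = 2 and the simplices of K are:

  0-simplices (9): [v_0], [v_1], [v_2], [v_3], [v_4], [v_5], [v_6], [v_7], [v_8]
  1-simplices (27): (27 of them)
  2-simplices (18): (18 of them)

Hence C_0 ≅ Z^9, C_1 ≅ Z^27, C_2 ≅ Z^18.

The boundary map ∂_1: C_1 → C_0 is given by ∂[p,q] = [q] − [p].
The 9×27 boundary matrix has rank 8 and Smith normal form diag(1,1,1,1,1,1,1,1).

∂_2: C_2 → C_1 sends each 2-simplex [p,q,r] to [q,r] − [p,r] + [p,q]. For instance
  ∂[v_2,v_3,v_7] = [v_3,v_7] − [v_2,v_7] + [v_2,v_3],
  ∂[v_1,v_6,v_7] = [v_6,v_7] − [v_1,v_7] + [v_1,v_6].
The 27×18 boundary matrix has rank 17 and Smith normal form diag(1,1,1,1,1,1,1,1,1,1,1,1,1,1,1,1,1).

Computing H_k = (kernel of ∂_k) / (image of ∂_{k+1}):

  H_0: rank C_0 − rank ∂_1 = 9 − 8 = 1, and the invariant factors of ∂_1 are all 1, so H_0 = Z.
  H_1: rank ker ∂_1 − rank ∂_2 = (27 − 8) − 17 = 2, and the invariant factors of ∂_2 are all 1, so H_1 = Z^2.
  H_2: rank ker ∂_2 − rank ∂_3 = (18 − 17) − 0 = 1, and there is no ∂_3, so H_2 = Z.

H_0 ≅ Z,  H_1 ≅ Z^2,  H_2 ≅ Z.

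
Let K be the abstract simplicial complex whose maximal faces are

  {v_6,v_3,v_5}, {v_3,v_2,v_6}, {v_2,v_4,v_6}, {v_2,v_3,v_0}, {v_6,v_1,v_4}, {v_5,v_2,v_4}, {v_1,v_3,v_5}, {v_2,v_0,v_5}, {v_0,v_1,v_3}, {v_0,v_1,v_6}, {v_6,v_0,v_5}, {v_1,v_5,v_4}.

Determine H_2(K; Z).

H_2 = 0.

Order the vertices as v_0 < v_1 < v_2 < v_3 < v_4 < v_5 < v_6. Listing each simplex with vertices in this order, K has dimension 2 with simplices:

  0-simplices (7): [v_0], [v_1], [v_2], [v_3], [v_4], [v_5], [v_6]
  1-simplices (18): (18 of them)
  2-simplices (12): (12 of them)

Hence C_0 ≅ Z^7, C_1 ≅ Z^18, C_2 ≅ Z^12.

Boundary ∂_1: C_1 → C_0 sends each edge [p,q] (with p < q) to q − p. For instance
  ∂[v_1,v_5] = [v_5] − [v_1].
This gives a 7×18 integer matrix of rank 6; reducing to Smith normal form yields diagonal entries (1,1,1,1,1,1).

The boundary map ∂_2: C_2 → C_1 sends each 2-simplex [p,q,r] to [q,r] − [p,r] + [p,q]. For instance
  ∂[v_0,v_1,v_6] = [v_1,v_6] − [v_0,v_6] + [v_0,v_1],
  ∂[v_0,v_2,v_3] = [v_2,v_3] − [v_0,v_3] + [v_0,v_2].
This gives a 18×12 integer matrix of rank 12; reducing to Smith normal form yields diagonal entries (1,1,1,1,1,1,1,1,1,1,1,2).

Reading off H_k = ker ∂_k / im ∂_{k+1}:

  H_2: rank ker ∂_2 − rank ∂_3 = (12 − 12) − 0 = 0, and there is no ∂_3, so H_2 ≅ 0.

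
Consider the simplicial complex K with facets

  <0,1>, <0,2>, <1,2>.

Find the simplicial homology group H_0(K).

Fix the vertex order 0 < 1 < 2 and write every simplex with vertices in increasing order. Then dim K = 1 and the simplices of K are:

  0-simplices (3): [0], [1], [2]
  1-simplices (3): [0,1], [0,2], [1,2]

Hence C_0 ≅ Z^3, C_1 ≅ Z^3.

∂_1: C_1 → C_0 is given by ∂[p,q] = [q] − [p]. For instance
  ∂[1,2] = [2] − [1].
The 3×3 boundary matrix has rank 2 and Smith normal form diag(1,1).

Now H_k = ker ∂_k / im ∂_{k+1}, so:

  H_0: rank C_0 − rank ∂_1 = 3 − 2 = 1, and the invariant factors of ∂_1 are all 1, so H_0 ≅ Z.

(K is a triangulation of the circle S^1.)

H_0 ≅ Z.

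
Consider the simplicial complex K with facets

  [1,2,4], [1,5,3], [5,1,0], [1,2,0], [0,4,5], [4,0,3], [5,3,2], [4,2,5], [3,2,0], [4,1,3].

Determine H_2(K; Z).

H_2 ≅ 0.

We work with the vertex ordering 0 < 1 < 2 < 3 < 4 < 5. The simplices of K, each written with vertices in increasing order, are:

  0-simplices (6): [0], [1], [2], [3], [4], [5]
  1-simplices (15): [0,1], [0,2], [0,3], [0,4], [0,5], [1,2], [1,3], [1,4], [1,5], [2,3], [2,4], [2,5], [3,4], [3,5], [4,5]
  2-simplices (10): [0,1,2], [0,1,5], [0,2,3], [0,3,4], [0,4,5], [1,2,4], [1,3,4], [1,3,5], [2,3,5], [2,4,5]

so the chain groups are C_0 ≅ Z^6, C_1 ≅ Z^15, C_2 ≅ Z^10.

∂_1: C_1 → C_0 sends each edge [p,q] (with p < q) to q − p.
As a 6×15 matrix over Z this has rank 5, with invariant factors (1,1,1,1,1).

∂_2: C_2 → C_1 maps a triangle to the signed sum of its edges. For instance
  ∂[1,2,4] = [2,4] − [1,4] + [1,2],
  ∂[1,3,4] = [3,4] − [1,4] + [1,3].
As a 15×10 matrix over Z this has rank 10, with invariant factors (1,1,1,1,1,1,1,1,1,2).

From H_k ≅ ker(∂_k) / im(∂_{k+1}) we obtain:

  H_2: rank ker ∂_2 − rank ∂_3 = (10 − 10) − 0 = 0, and there is no ∂_3, so H_2 = 0.

(K is a triangulation of the real projective plane RP^2.)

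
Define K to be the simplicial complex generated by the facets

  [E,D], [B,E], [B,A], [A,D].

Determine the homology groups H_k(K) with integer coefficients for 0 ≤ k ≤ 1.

Fix the vertex order A < B < D < E and write every simplex with vertices in increasing order. Then dim K = 1 and the simplices of K are:

  0-simplices (4): A, B, D, E
  1-simplices (4): AB, AD, BE, DE

so the chain groups are C_0 ≅ Z^4, C_1 ≅ Z^4.

∂_1: C_1 → C_0 is given by ∂[p,q] = [q] − [p].
As a 4×4 matrix over Z this has rank 3, with invariant factors (1,1,1).

Reading off H_k = ker ∂_k / im ∂_{k+1}:

  H_0: rank C_0 − rank ∂_1 = 4 − 3 = 1, and the invariant factors of ∂_1 are all 1, so H_0 = Z.
  H_1: rank ker ∂_1 − rank ∂_2 = (4 − 3) − 0 = 1, and there is no ∂_2, so H_1 = Z.

As a check, the Euler characteristic is 4 − 4 = 0, which agrees with 1 − 1 = 0.
(K is a triangulation of the circle S^1.)

H_0 = Z,  H_1 = Z.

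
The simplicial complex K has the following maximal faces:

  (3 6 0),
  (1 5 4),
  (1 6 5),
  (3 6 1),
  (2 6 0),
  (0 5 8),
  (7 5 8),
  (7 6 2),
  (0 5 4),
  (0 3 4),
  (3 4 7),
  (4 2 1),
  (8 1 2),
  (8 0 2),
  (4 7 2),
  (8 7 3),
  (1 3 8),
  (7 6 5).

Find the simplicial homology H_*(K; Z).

K has 9 vertices, 27 edges, 18 triangles.
rank ∂_0 = 0, rank ∂_1 = 8 ⇒ b_0 = 9 − 0 − 8 = 1; all invariant factors of ∂_1 are 1 so no torsion. So H_0 = Z.
rank ∂_1 = 8, rank ∂_2 = 17 ⇒ b_1 = 27 − 8 − 17 = 2; all invariant factors of ∂_2 are 1 so no torsion. So H_1 = Z^2.
rank ∂_2 = 17, rank ∂_3 = 0 ⇒ b_2 = 18 − 17 − 0 = 1. So H_2 = Z.

H_0 = Z,  H_1 = Z^2,  H_2 = Z.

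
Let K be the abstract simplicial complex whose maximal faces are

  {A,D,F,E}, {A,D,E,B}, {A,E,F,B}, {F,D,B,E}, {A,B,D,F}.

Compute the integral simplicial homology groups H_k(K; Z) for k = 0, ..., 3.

H_0 = Z,  H_1 = 0,  H_2 = 0,  H_3 = Z.

Fix the vertex order A < B < D < E < F and write every simplex with vertices in increasing order. Then dim K = 3 and the simplices of K are:

  0-simplices (5): A, B, D, E, F
  1-simplices (10): AB, AD, AE, AF, BD, BE, BF, DE, DF, EF
  2-simplices (10): ABD, ABE, ABF, ADE, ADF, AEF, BDE, BDF, BEF, DEF
  3-simplices (5): ABDE, ABDF, ABEF, ADEF, BDEF

Hence C_0 ≅ Z^5, C_1 ≅ Z^10, C_2 ≅ Z^10, C_3 ≅ Z^5.

∂_1: C_1 → C_0 maps an edge to its endpoints' difference, ∂[p,q] = q − p. For instance
  ∂BD = D − B.
This gives a 5×10 integer matrix of rank 4; reducing to Smith normal form yields diagonal entries (1,1,1,1).

The boundary map ∂_2: C_2 → C_1 acts by ∂[p,q,r] = [q,r] − [p,r] + [p,q]. For instance
  ∂ADF = DF − AF + AD,
  ∂ABF = BF − AF + AB.
As a 10×10 matrix over Z this has rank 6, with invariant factors (1,1,1,1,1,1).

Boundary ∂_3: C_3 → C_2 sends each 3-simplex σ to the alternating sum Σ_i (−1)^i (σ with its i-th vertex removed). For instance
  ∂ABDE = BDE − ADE + ABE − ABD,
  ∂ABDF = BDF − ADF + ABF − ABD.
As a 10×5 matrix over Z this has rank 4, with invariant factors (1,1,1,1).

Computing H_k = (kernel of ∂_k) / (image of ∂_{k+1}):

  H_0: rank C_0 − rank ∂_1 = 5 − 4 = 1, and the invariant factors of ∂_1 are all 1, so H_0 ≅ Z.
  H_1: rank ker ∂_1 − rank ∂_2 = (10 − 4) − 6 = 0, and the invariant factors of ∂_2 are all 1, so H_1 ≅ 0.
  H_2: rank ker ∂_2 − rank ∂_3 = (10 − 6) − 4 = 0, and the invariant factors of ∂_3 are all 1, so H_2 ≅ 0.
  H_3: rank ker ∂_3 − rank ∂_4 = (5 − 4) − 0 = 1, and there is no ∂_4, so H_3 ≅ Z.

(K is a triangulation of the 3-sphere S^3.)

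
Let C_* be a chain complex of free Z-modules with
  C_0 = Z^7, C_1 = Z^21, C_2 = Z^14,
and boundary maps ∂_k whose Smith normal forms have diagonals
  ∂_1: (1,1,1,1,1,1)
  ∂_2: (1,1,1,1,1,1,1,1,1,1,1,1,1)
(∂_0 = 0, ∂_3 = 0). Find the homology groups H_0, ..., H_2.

H_0 ≅ Z,  H_1 ≅ Z^2,  H_2 ≅ Z.

H_0: b_0 = 7 − 0 − 6 = 1; torsion from ∂_1 factors > 1: none. So H_0 ≅ Z.
H_1: b_1 = 21 − 6 − 13 = 2; torsion from ∂_2 factors > 1: none. So H_1 ≅ Z^2.
H_2: b_2 = 14 − 13 − 0 = 1; torsion from ∂_3 factors > 1: none. So H_2 ≅ Z.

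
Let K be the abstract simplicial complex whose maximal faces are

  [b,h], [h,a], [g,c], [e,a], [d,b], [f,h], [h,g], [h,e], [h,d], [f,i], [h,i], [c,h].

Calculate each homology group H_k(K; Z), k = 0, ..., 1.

H_0 = Z,  H_1 = Z^4.

Fix the vertex order a < b < c < d < e < f < g < h < i and write every simplex with vertices in increasing order. Then dim K = 1 and the simplices of K are:

  0-simplices (9): a, b, c, d, e, f, g, h, i
  1-simplices (12): ae, ah, bd, bh, cg, ch, dh, eh, fh, fi, gh, hi

giving chain groups C_0 ≅ Z^9, C_1 ≅ Z^12.

∂_1: C_1 → C_0 is given by ∂[p,q] = [q] − [p]. For instance
  ∂dh = h − d.
As a 9×12 matrix over Z this has rank 8, with invariant factors (1,1,1,1,1,1,1,1).

From H_k ≅ ker(∂_k) / im(∂_{k+1}) we obtain:

  H_0: rank C_0 − rank ∂_1 = 9 − 8 = 1, and the invariant factors of ∂_1 are all 1, so H_0 ≅ Z.
  H_1: rank ker ∂_1 − rank ∂_2 = (12 − 8) − 0 = 4, and there is no ∂_2, so H_1 ≅ Z^4.

As a check, the Euler characteristic is 9 − 12 = -3, which agrees with 1 − 4 = -3.
(K is a triangulation of a wedge of 4 circles.)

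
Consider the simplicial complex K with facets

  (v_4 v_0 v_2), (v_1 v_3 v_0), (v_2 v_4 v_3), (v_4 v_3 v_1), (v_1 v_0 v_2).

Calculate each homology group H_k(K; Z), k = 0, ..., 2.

H_0 ≅ Z,  H_1 ≅ Z,  H_2 = 0.

Take the total order v_0 < v_1 < v_2 < v_3 < v_4 on the vertex set. Then K (dimension 2) consists of the simplices:

  0-simplices (5): [v_0], [v_1], [v_2], [v_3], [v_4]
  1-simplices (10): [v_0,v_1], [v_0,v_2], [v_0,v_3], [v_0,v_4], [v_1,v_2], [v_1,v_3], [v_1,v_4], [v_2,v_3], [v_2,v_4], [v_3,v_4]
  2-simplices (5): [v_0,v_1,v_2], [v_0,v_1,v_3], [v_0,v_2,v_4], [v_1,v_3,v_4], [v_2,v_3,v_4]

Hence C_0 ≅ Z^5, C_1 ≅ Z^10, C_2 ≅ Z^5.

Boundary ∂_1: C_1 → C_0 is given by ∂[p,q] = [q] − [p].
The resulting 5×10 matrix has rank 4, and its Smith normal form has invariant factors (1,1,1,1).

∂_2: C_2 → C_1 sends each 2-simplex [p,q,r] to [q,r] − [p,r] + [p,q]. For instance
  ∂[v_0,v_1,v_2] = [v_1,v_2] − [v_0,v_2] + [v_0,v_1],
  ∂[v_0,v_1,v_3] = [v_1,v_3] − [v_0,v_3] + [v_0,v_1].
As a 10×5 matrix over Z this has rank 5, with invariant factors (1,1,1,1,1).

Reading off H_k = ker ∂_k / im ∂_{k+1}:

  H_0: rank C_0 − rank ∂_1 = 5 − 4 = 1, and the invariant factors of ∂_1 are all 1, so H_0 = Z.
  H_1: rank ker ∂_1 − rank ∂_2 = (10 − 4) − 5 = 1, and the invariant factors of ∂_2 are all 1, so H_1 = Z.
  H_2: rank ker ∂_2 − rank ∂_3 = (5 − 5) − 0 = 0, and there is no ∂_3, so H_2 = 0.

As a check, the Euler characteristic is 5 − 10 + 5 = 0, which agrees with 1 − 1 + 0 = 0.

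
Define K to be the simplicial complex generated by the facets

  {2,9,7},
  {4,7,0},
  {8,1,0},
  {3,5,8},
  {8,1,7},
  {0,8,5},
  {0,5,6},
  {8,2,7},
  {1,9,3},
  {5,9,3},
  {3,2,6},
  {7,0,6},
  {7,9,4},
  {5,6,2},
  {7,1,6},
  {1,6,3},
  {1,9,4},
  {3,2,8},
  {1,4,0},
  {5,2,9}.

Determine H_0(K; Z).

Order the vertices as 0 < 1 < 2 < 3 < 4 < 5 < 6 < 7 < 8 < 9. Listing each simplex with vertices in this order, K has dimension 2 with simplices:

  0-simplices (10): [0], [1], [2], [3], [4], [5], [6], [7], [8], [9]
  1-simplices (30): (30 of them)
  2-simplices (20): (20 of them)

giving chain groups C_0 ≅ Z^10, C_1 ≅ Z^30, C_2 ≅ Z^20.

The boundary map ∂_1: C_1 → C_0 sends each edge [p,q] (with p < q) to q − p. For instance
  ∂[4,7] = [7] − [4].
This gives a 10×30 integer matrix of rank 9; reducing to Smith normal form yields diagonal entries (1,1,1,1,1,1,1,1,1).

∂_2: C_2 → C_1 acts by ∂[p,q,r] = [q,r] − [p,r] + [p,q]. For instance
  ∂[0,6,7] = [6,7] − [0,7] + [0,6],
  ∂[0,4,7] = [4,7] − [0,7] + [0,4].
This gives a 30×20 integer matrix of rank 20; reducing to Smith normal form yields diagonal entries (1,1,1,1,1,1,1,1,1,1,1,1,1,1,1,1,1,1,1,2).

From H_k ≅ ker(∂_k) / im(∂_{k+1}) we obtain:

  H_0: rank C_0 − rank ∂_1 = 10 − 9 = 1, and the invariant factors of ∂_1 are all 1, so H_0 = Z.

(K is a triangulation of the Klein bottle.)

H_0 ≅ Z.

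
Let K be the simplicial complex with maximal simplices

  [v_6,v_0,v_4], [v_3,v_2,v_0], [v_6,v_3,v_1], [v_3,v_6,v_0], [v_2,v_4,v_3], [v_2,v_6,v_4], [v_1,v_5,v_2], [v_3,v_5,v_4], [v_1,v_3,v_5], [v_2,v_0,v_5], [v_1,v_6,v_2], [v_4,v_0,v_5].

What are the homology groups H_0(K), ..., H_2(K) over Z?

K has 7 vertices, 18 edges, 12 triangles.
rank ∂_0 = 0, rank ∂_1 = 6 ⇒ b_0 = 7 − 0 − 6 = 1; all invariant factors of ∂_1 are 1 so no torsion. So H_0 ≅ Z.
rank ∂_1 = 6, rank ∂_2 = 12 ⇒ b_1 = 18 − 6 − 12 = 0; ∂_2 has invariant factor(s) [2] giving torsion. So H_1 ≅ Z_2.
rank ∂_2 = 12, rank ∂_3 = 0 ⇒ b_2 = 12 − 12 − 0 = 0. So H_2 ≅ 0.

H_0 = Z,  H_1 = Z_2,  H_2 = 0.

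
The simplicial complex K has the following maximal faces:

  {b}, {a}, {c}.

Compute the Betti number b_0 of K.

b_0 = 3.

Fix the vertex order a < b < c and write every simplex with vertices in increasing order. Then dim K = 0 and the simplices of K are:

  0-simplices (3): a, b, c

giving chain groups C_0 ≅ Z^3.

Computing H_k = (kernel of ∂_k) / (image of ∂_{k+1}):

  H_0: rank C_0 − rank ∂_1 = 3 − 0 = 3, and there is no ∂_1, so H_0 = Z^3.

Hence the Betti numbers are b_0 = 3.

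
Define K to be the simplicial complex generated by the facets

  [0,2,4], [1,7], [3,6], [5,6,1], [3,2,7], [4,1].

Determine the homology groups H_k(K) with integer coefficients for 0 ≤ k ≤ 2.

K has 8 vertices, 12 edges, 3 triangles.
rank ∂_0 = 0, rank ∂_1 = 7 ⇒ b_0 = 8 − 0 − 7 = 1; all invariant factors of ∂_1 are 1 so no torsion. So H_0 = Z.
rank ∂_1 = 7, rank ∂_2 = 3 ⇒ b_1 = 12 − 7 − 3 = 2; all invariant factors of ∂_2 are 1 so no torsion. So H_1 = Z^2.
rank ∂_2 = 3, rank ∂_3 = 0 ⇒ b_2 = 3 − 3 − 0 = 0. So H_2 = 0.

H_0 ≅ Z,  H_1 ≅ Z^2,  H_2 = 0.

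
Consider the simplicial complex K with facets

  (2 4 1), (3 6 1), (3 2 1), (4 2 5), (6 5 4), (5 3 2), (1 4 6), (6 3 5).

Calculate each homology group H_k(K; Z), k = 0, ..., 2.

H_0 = Z,  H_1 = 0,  H_2 = Z.

K has 6 vertices, 12 edges, 8 triangles.
rank ∂_0 = 0, rank ∂_1 = 5 ⇒ b_0 = 6 − 0 − 5 = 1; all invariant factors of ∂_1 are 1 so no torsion. So H_0 = Z.
rank ∂_1 = 5, rank ∂_2 = 7 ⇒ b_1 = 12 − 5 − 7 = 0; all invariant factors of ∂_2 are 1 so no torsion. So H_1 = 0.
rank ∂_2 = 7, rank ∂_3 = 0 ⇒ b_2 = 8 − 7 − 0 = 1. So H_2 = Z.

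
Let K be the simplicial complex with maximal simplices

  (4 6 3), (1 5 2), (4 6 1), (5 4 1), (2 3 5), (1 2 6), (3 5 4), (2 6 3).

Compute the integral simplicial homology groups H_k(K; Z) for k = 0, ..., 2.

H_0 ≅ Z,  H_1 = 0,  H_2 ≅ Z.

Take the total order 1 < 2 < 3 < 4 < 5 < 6 on the vertex set. Then K (dimension 2) consists of the simplices:

  0-simplices (6): [1], [2], [3], [4], [5], [6]
  1-simplices (12): [1,2], [1,4], [1,5], [1,6], [2,3], [2,5], [2,6], [3,4], [3,5], [3,6], [4,5], [4,6]
  2-simplices (8): [1,2,5], [1,2,6], [1,4,5], [1,4,6], [2,3,5], [2,3,6], [3,4,5], [3,4,6]

Hence C_0 ≅ Z^6, C_1 ≅ Z^12, C_2 ≅ Z^8.

The boundary map ∂_1: C_1 → C_0 is given by ∂[p,q] = [q] − [p].
This gives a 6×12 integer matrix of rank 5; reducing to Smith normal form yields diagonal entries (1,1,1,1,1).

The boundary map ∂_2: C_2 → C_1 acts by ∂[p,q,r] = [q,r] − [p,r] + [p,q]. For instance
  ∂[1,2,6] = [2,6] − [1,6] + [1,2],
  ∂[1,4,5] = [4,5] − [1,5] + [1,4].
As a 12×8 matrix over Z this has rank 7, with invariant factors (1,1,1,1,1,1,1).

Now H_k = ker ∂_k / im ∂_{k+1}, so:

  H_0: rank C_0 − rank ∂_1 = 6 − 5 = 1, and the invariant factors of ∂_1 are all 1, so H_0 = Z.
  H_1: rank ker ∂_1 − rank ∂_2 = (12 − 5) − 7 = 0, and the invariant factors of ∂_2 are all 1, so H_1 = 0.
  H_2: rank ker ∂_2 − rank ∂_3 = (8 − 7) − 0 = 1, and there is no ∂_3, so H_2 = Z.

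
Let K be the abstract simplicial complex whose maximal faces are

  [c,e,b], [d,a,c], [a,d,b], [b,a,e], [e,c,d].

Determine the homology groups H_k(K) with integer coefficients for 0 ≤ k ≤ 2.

H_0 = Z,  H_1 = Z,  H_2 = 0.

Fix the vertex order a < b < c < d < e and write every simplex with vertices in increasing order. Then dim K = 2 and the simplices of K are:

  0-simplices (5): a, b, c, d, e
  1-simplices (10): ab, ac, ad, ae, bc, bd, be, cd, ce, de
  2-simplices (5): abd, abe, acd, bce, cde

Hence C_0 ≅ Z^5, C_1 ≅ Z^10, C_2 ≅ Z^5.

∂_1: C_1 → C_0 maps an edge to its endpoints' difference, ∂[p,q] = q − p. For instance
  ∂be = e − b.
The resulting 5×10 matrix has rank 4, and its Smith normal form has invariant factors (1,1,1,1).

Boundary ∂_2: C_2 → C_1 maps a triangle to the signed sum of its edges. For instance
  ∂acd = cd − ad + ac,
  ∂abe = be − ae + ab.
The 10×5 boundary matrix has rank 5 and Smith normal form diag(1,1,1,1,1).

Now H_k = ker ∂_k / im ∂_{k+1}, so:

  H_0: rank C_0 − rank ∂_1 = 5 − 4 = 1, and the invariant factors of ∂_1 are all 1, so H_0 = Z.
  H_1: rank ker ∂_1 − rank ∂_2 = (10 − 4) − 5 = 1, and the invariant factors of ∂_2 are all 1, so H_1 = Z.
  H_2: rank ker ∂_2 − rank ∂_3 = (5 − 5) − 0 = 0, and there is no ∂_3, so H_2 = 0.

As a check, the Euler characteristic is 5 − 10 + 5 = 0, which agrees with 1 − 1 + 0 = 0.
(K is a triangulation of the Möbius band.)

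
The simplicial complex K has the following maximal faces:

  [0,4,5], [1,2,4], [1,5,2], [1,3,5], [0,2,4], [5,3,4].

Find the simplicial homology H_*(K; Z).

Order the vertices as 0 < 1 < 2 < 3 < 4 < 5. Listing each simplex with vertices in this order, K has dimension 2 with simplices:

  0-simplices (6): [0], [1], [2], [3], [4], [5]
  1-simplices (12): [0,2], [0,4], [0,5], [1,2], [1,3], [1,4], [1,5], [2,4], [2,5], [3,4], [3,5], [4,5]
  2-simplices (6): [0,2,4], [0,4,5], [1,2,4], [1,2,5], [1,3,5], [3,4,5]

Hence C_0 ≅ Z^6, C_1 ≅ Z^12, C_2 ≅ Z^6.

The boundary map ∂_1: C_1 → C_0 is given by ∂[p,q] = [q] − [p].
The 6×12 boundary matrix has rank 5 and Smith normal form diag(1,1,1,1,1).

The boundary map ∂_2: C_2 → C_1 acts by ∂[p,q,r] = [q,r] − [p,r] + [p,q]. For instance
  ∂[1,2,4] = [2,4] − [1,4] + [1,2],
  ∂[1,2,5] = [2,5] − [1,5] + [1,2].
The resulting 12×6 matrix has rank 6, and its Smith normal form has invariant factors (1,1,1,1,1,1).

Computing H_k = (kernel of ∂_k) / (image of ∂_{k+1}):

  H_0: rank C_0 − rank ∂_1 = 6 − 5 = 1, and the invariant factors of ∂_1 are all 1, so H_0 = Z.
  H_1: rank ker ∂_1 − rank ∂_2 = (12 − 5) − 6 = 1, and the invariant factors of ∂_2 are all 1, so H_1 = Z.
  H_2: rank ker ∂_2 − rank ∂_3 = (6 − 6) − 0 = 0, and there is no ∂_3, so H_2 = 0.

As a check, the Euler characteristic is 6 − 12 + 6 = 0, which agrees with 1 − 1 + 0 = 0.

H_0 ≅ Z,  H_1 ≅ Z,  H_2 = 0.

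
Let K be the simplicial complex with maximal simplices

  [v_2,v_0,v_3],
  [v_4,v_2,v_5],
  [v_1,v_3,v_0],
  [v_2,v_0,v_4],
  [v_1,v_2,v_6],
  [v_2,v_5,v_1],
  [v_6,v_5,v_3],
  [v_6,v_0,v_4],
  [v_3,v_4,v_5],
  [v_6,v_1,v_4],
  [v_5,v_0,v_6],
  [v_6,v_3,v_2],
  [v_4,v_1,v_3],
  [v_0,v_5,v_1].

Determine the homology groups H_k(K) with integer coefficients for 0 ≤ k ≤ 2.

Take the total order v_0 < v_1 < v_2 < v_3 < v_4 < v_5 < v_6 on the vertex set. Then K (dimension 2) consists of the simplices:

  0-simplices (7): [v_0], [v_1], [v_2], [v_3], [v_4], [v_5], [v_6]
  1-simplices (21): (21 of them)
  2-simplices (14): (14 of them)

so the chain groups are C_0 ≅ Z^7, C_1 ≅ Z^21, C_2 ≅ Z^14.

The boundary map ∂_1: C_1 → C_0 sends each edge [p,q] (with p < q) to q − p. For instance
  ∂[v_0,v_4] = [v_4] − [v_0].
The 7×21 boundary matrix has rank 6 and Smith normal form diag(1,1,1,1,1,1).

Boundary ∂_2: C_2 → C_1 sends each 2-simplex [p,q,r] to [q,r] − [p,r] + [p,q]. For instance
  ∂[v_1,v_4,v_6] = [v_4,v_6] − [v_1,v_6] + [v_1,v_4],
  ∂[v_0,v_1,v_5] = [v_1,v_5] − [v_0,v_5] + [v_0,v_1].
As a 21×14 matrix over Z this has rank 13, with invariant factors (1,1,1,1,1,1,1,1,1,1,1,1,1).

Now H_k = ker ∂_k / im ∂_{k+1}, so:

  H_0: rank C_0 − rank ∂_1 = 7 − 6 = 1, and the invariant factors of ∂_1 are all 1, so H_0 = Z.
  H_1: rank ker ∂_1 − rank ∂_2 = (21 − 6) − 13 = 2, and the invariant factors of ∂_2 are all 1, so H_1 = Z^2.
  H_2: rank ker ∂_2 − rank ∂_3 = (14 − 13) − 0 = 1, and there is no ∂_3, so H_2 = Z.

(K is a triangulation of the torus T^2.)

H_0 = Z,  H_1 = Z^2,  H_2 = Z.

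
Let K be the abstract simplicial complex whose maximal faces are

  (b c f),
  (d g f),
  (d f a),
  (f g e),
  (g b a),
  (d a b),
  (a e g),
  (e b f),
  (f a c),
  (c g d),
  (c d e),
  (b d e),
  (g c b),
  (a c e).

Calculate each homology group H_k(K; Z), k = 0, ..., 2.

Fix the vertex order a < b < c < d < e < f < g and write every simplex with vertices in increasing order. Then dim K = 2 and the simplices of K are:

  0-simplices (7): a, b, c, d, e, f, g
  1-simplices (21): ab, ac, ad, ae, af, ag, bc, bd, be, bf, bg, cd, ce, cf, cg, de, df, dg, ef, eg, fg
  2-simplices (14): abd, abg, ace, acf, adf, aeg, bcf, bcg, bde, bef, cde, cdg, dfg, efg

giving chain groups C_0 ≅ Z^7, C_1 ≅ Z^21, C_2 ≅ Z^14.

∂_1: C_1 → C_0 maps an edge to its endpoints' difference, ∂[p,q] = q − p.
As a 7×21 matrix over Z this has rank 6, with invariant factors (1,1,1,1,1,1).

∂_2: C_2 → C_1 acts by ∂[p,q,r] = [q,r] − [p,r] + [p,q]. For instance
  ∂bef = ef − bf + be,
  ∂cdg = dg − cg + cd.
The resulting 21×14 matrix has rank 13, and its Smith normal form has invariant factors (1,1,1,1,1,1,1,1,1,1,1,1,1).

From H_k ≅ ker(∂_k) / im(∂_{k+1}) we obtain:

  H_0: rank C_0 − rank ∂_1 = 7 − 6 = 1, and the invariant factors of ∂_1 are all 1, so H_0 ≅ Z.
  H_1: rank ker ∂_1 − rank ∂_2 = (21 − 6) − 13 = 2, and the invariant factors of ∂_2 are all 1, so H_1 ≅ Z^2.
  H_2: rank ker ∂_2 − rank ∂_3 = (14 − 13) − 0 = 1, and there is no ∂_3, so H_2 ≅ Z.

(K is a triangulation of the torus T^2.)

H_0 ≅ Z,  H_1 ≅ Z^2,  H_2 ≅ Z.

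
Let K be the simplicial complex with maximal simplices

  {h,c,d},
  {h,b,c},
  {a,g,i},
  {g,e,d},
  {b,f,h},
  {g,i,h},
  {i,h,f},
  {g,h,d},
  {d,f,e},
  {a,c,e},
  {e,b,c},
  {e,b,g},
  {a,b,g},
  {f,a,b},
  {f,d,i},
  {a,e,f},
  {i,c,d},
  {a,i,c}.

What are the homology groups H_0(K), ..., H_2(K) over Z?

K has 9 vertices, 27 edges, 18 triangles.
rank ∂_0 = 0, rank ∂_1 = 8 ⇒ b_0 = 9 − 0 − 8 = 1; all invariant factors of ∂_1 are 1 so no torsion. So H_0 = Z.
rank ∂_1 = 8, rank ∂_2 = 18 ⇒ b_1 = 27 − 8 − 18 = 1; ∂_2 has invariant factor(s) [2] giving torsion. So H_1 = Z × Z/2.
rank ∂_2 = 18, rank ∂_3 = 0 ⇒ b_2 = 18 − 18 − 0 = 0. So H_2 = 0.

H_0 ≅ Z,  H_1 ≅ Z × Z/2,  H_2 = 0.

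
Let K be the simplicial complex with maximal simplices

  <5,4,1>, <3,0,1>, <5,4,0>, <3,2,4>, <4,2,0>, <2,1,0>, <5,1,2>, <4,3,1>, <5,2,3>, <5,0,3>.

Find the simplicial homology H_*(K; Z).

K has 6 vertices, 15 edges, 10 triangles.
rank ∂_0 = 0, rank ∂_1 = 5 ⇒ b_0 = 6 − 0 − 5 = 1; all invariant factors of ∂_1 are 1 so no torsion. So H_0 = Z.
rank ∂_1 = 5, rank ∂_2 = 10 ⇒ b_1 = 15 − 5 − 10 = 0; ∂_2 has invariant factor(s) [2] giving torsion. So H_1 = Z/2.
rank ∂_2 = 10, rank ∂_3 = 0 ⇒ b_2 = 10 − 10 − 0 = 0. So H_2 = 0.

H_0 ≅ Z,  H_1 ≅ Z/2,  H_2 = 0.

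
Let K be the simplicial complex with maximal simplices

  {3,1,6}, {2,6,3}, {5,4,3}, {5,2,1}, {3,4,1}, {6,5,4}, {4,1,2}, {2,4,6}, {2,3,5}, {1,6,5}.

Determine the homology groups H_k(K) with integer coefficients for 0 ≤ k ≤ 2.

We work with the vertex ordering 1 < 2 < 3 < 4 < 5 < 6. The simplices of K, each written with vertices in increasing order, are:

  0-simplices (6): [1], [2], [3], [4], [5], [6]
  1-simplices (15): [1,2], [1,3], [1,4], [1,5], [1,6], [2,3], [2,4], [2,5], [2,6], [3,4], [3,5], [3,6], [4,5], [4,6], [5,6]
  2-simplices (10): [1,2,4], [1,2,5], [1,3,4], [1,3,6], [1,5,6], [2,3,5], [2,3,6], [2,4,6], [3,4,5], [4,5,6]

Hence C_0 ≅ Z^6, C_1 ≅ Z^15, C_2 ≅ Z^10.

∂_1: C_1 → C_0 sends each edge [p,q] (with p < q) to q − p. For instance
  ∂[2,6] = [6] − [2].
This gives a 6×15 integer matrix of rank 5; reducing to Smith normal form yields diagonal entries (1,1,1,1,1).

The boundary map ∂_2: C_2 → C_1 acts by ∂[p,q,r] = [q,r] − [p,r] + [p,q]. For instance
  ∂[1,3,4] = [3,4] − [1,4] + [1,3],
  ∂[3,4,5] = [4,5] − [3,5] + [3,4].
The 15×10 boundary matrix has rank 10 and Smith normal form diag(1,1,1,1,1,1,1,1,1,2).

Computing H_k = (kernel of ∂_k) / (image of ∂_{k+1}):

  H_0: rank C_0 − rank ∂_1 = 6 − 5 = 1, and the invariant factors of ∂_1 are all 1, so H_0 ≅ Z.
  H_1: rank ker ∂_1 − rank ∂_2 = (15 − 5) − 10 = 0, and ∂_2 has invariant factor 2 > 1, so H_1 ≅ Z/2.
  H_2: rank ker ∂_2 − rank ∂_3 = (10 − 10) − 0 = 0, and there is no ∂_3, so H_2 ≅ 0.

As a check, the Euler characteristic is 6 − 15 + 10 = 1, which agrees with 1 − 0 + 0 = 1.
(K is a triangulation of the real projective plane RP^2.)

H_0 = Z,  H_1 = Z/2,  H_2 = 0.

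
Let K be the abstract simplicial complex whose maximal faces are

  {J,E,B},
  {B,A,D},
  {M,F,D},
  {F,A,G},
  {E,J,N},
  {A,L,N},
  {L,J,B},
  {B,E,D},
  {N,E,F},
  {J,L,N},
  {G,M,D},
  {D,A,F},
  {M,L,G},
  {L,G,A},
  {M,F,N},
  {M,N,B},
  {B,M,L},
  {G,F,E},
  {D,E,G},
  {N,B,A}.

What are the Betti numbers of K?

b_0 = 1, b_1 = 1, b_2 = 0.

Take the total order A < B < D < E < F < G < J < L < M < N on the vertex set. Then K (dimension 2) consists of the simplices:

  0-simplices (10): A, B, D, E, F, G, J, L, M, N
  1-simplices (30): AB, AD, AF, AG, AL, AN, BD, BE, BJ, BL, BM, BN, DE, DF, DG, DM, EF, EG, EJ, EN, FG, FM, FN, GL, GM, JL, JN, LM, LN, MN
  2-simplices (20): ABD, ABN, ADF, AFG, AGL, ALN, BDE, BEJ, BJL, BLM, BMN, DEG, DFM, DGM, EFG, EFN, EJN, FMN, GLM, JLN

giving chain groups C_0 ≅ Z^10, C_1 ≅ Z^30, C_2 ≅ Z^20.

The boundary map ∂_1: C_1 → C_0 is given by ∂[p,q] = [q] − [p]. For instance
  ∂JL = L − J.
As a 10×30 matrix over Z this has rank 9, with invariant factors (1,1,1,1,1,1,1,1,1).

Boundary ∂_2: C_2 → C_1 sends each 2-simplex [p,q,r] to [q,r] − [p,r] + [p,q]. For instance
  ∂DGM = GM − DM + DG,
  ∂EFN = FN − EN + EF.
This gives a 30×20 integer matrix of rank 20; reducing to Smith normal form yields diagonal entries (1,1,1,1,1,1,1,1,1,1,1,1,1,1,1,1,1,1,1,2).

Computing H_k = (kernel of ∂_k) / (image of ∂_{k+1}):

  H_0: rank C_0 − rank ∂_1 = 10 − 9 = 1, and the invariant factors of ∂_1 are all 1, so H_0 = Z.
  H_1: rank ker ∂_1 − rank ∂_2 = (30 − 9) − 20 = 1, and ∂_2 has invariant factor 2 > 1, so H_1 = Z ⊕ Z_2.
  H_2: rank ker ∂_2 − rank ∂_3 = (20 − 20) − 0 = 0, and there is no ∂_3, so H_2 = 0.

As a check, the Euler characteristic is 10 − 30 + 20 = 0, which agrees with 1 − 1 + 0 = 0.

Hence the Betti numbers are b_0 = 1, b_1 = 1, b_2 = 0.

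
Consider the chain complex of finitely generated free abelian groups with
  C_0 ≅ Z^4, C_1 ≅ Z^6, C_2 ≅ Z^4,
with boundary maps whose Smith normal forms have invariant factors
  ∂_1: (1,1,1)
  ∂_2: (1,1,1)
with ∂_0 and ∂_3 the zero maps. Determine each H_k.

H_0: b_0 = 4 − 0 − 3 = 1; torsion from ∂_1 factors > 1: none. So H_0 = Z.
H_1: b_1 = 6 − 3 − 3 = 0; torsion from ∂_2 factors > 1: none. So H_1 = 0.
H_2: b_2 = 4 − 3 − 0 = 1; torsion from ∂_3 factors > 1: none. So H_2 = Z.

H_0 = Z,  H_1 = 0,  H_2 = Z.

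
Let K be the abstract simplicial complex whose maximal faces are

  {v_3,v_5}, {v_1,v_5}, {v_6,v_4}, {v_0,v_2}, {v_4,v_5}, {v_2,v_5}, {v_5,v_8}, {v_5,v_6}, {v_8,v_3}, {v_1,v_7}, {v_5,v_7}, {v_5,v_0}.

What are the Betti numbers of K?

b_0 = 1, b_1 = 4.

Take the total order v_0 < v_1 < v_2 < v_3 < v_4 < v_5 < v_6 < v_7 < v_8 on the vertex set. Then K (dimension 1) consists of the simplices:

  0-simplices (9): [v_0], [v_1], [v_2], [v_3], [v_4], [v_5], [v_6], [v_7], [v_8]
  1-simplices (12): [v_0,v_2], [v_0,v_5], [v_1,v_5], [v_1,v_7], [v_2,v_5], [v_3,v_5], [v_3,v_8], [v_4,v_5], [v_4,v_6], [v_5,v_6], [v_5,v_7], [v_5,v_8]

giving chain groups C_0 ≅ Z^9, C_1 ≅ Z^12.

Boundary ∂_1: C_1 → C_0 maps an edge to its endpoints' difference, ∂[p,q] = q − p.
This gives a 9×12 integer matrix of rank 8; reducing to Smith normal form yields diagonal entries (1,1,1,1,1,1,1,1).

Reading off H_k = ker ∂_k / im ∂_{k+1}:

  H_0: rank C_0 − rank ∂_1 = 9 − 8 = 1, and the invariant factors of ∂_1 are all 1, so H_0 ≅ Z.
  H_1: rank ker ∂_1 − rank ∂_2 = (12 − 8) − 0 = 4, and there is no ∂_2, so H_1 ≅ Z^4.

Hence the Betti numbers are b_0 = 1, b_1 = 4.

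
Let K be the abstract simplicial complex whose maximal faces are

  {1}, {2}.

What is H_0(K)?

H_0 = Z^2.

K has 2 vertices.
rank ∂_0 = 0, rank ∂_1 = 0 ⇒ b_0 = 2 − 0 − 0 = 2. So H_0 ≅ Z^2.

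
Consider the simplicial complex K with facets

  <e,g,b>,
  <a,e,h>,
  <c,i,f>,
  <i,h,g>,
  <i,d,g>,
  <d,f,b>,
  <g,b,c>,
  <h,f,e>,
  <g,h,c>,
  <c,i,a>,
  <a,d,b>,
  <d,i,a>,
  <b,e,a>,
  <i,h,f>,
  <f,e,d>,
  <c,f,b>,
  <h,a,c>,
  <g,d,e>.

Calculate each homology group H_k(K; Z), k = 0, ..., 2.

H_0 = Z,  H_1 = Z ⊕ Z/2Z,  H_2 = 0.

Fix the vertex order a < b < c < d < e < f < g < h < i and write every simplex with vertices in increasing order. Then dim K = 2 and the simplices of K are:

  0-simplices (9): a, b, c, d, e, f, g, h, i
  1-simplices (27): ab, ac, ad, ae, ah, ai, bc, bd, be, bf, bg, cf, cg, ch, ci, de, df, dg, di, ef, eg, eh, fh, fi, gh, gi, hi
  2-simplices (18): abd, abe, ach, aci, adi, aeh, bcf, bcg, bdf, beg, cfi, cgh, def, deg, dgi, efh, fhi, ghi

Hence C_0 ≅ Z^9, C_1 ≅ Z^27, C_2 ≅ Z^18.

The boundary map ∂_1: C_1 → C_0 maps an edge to its endpoints' difference, ∂[p,q] = q − p. For instance
  ∂gi = i − g.
The resulting 9×27 matrix has rank 8, and its Smith normal form has invariant factors (1,1,1,1,1,1,1,1).

Boundary ∂_2: C_2 → C_1 maps a triangle to the signed sum of its edges. For instance
  ∂deg = eg − dg + de,
  ∂cgh = gh − ch + cg.
The 27×18 boundary matrix has rank 18 and Smith normal form diag(1,1,1,1,1,1,1,1,1,1,1,1,1,1,1,1,1,2).

Reading off H_k = ker ∂_k / im ∂_{k+1}:

  H_0: rank C_0 − rank ∂_1 = 9 − 8 = 1, and the invariant factors of ∂_1 are all 1, so H_0 = Z.
  H_1: rank ker ∂_1 − rank ∂_2 = (27 − 8) − 18 = 1, and ∂_2 has invariant factor 2 > 1, so H_1 = Z ⊕ Z/2Z.
  H_2: rank ker ∂_2 − rank ∂_3 = (18 − 18) − 0 = 0, and there is no ∂_3, so H_2 = 0.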